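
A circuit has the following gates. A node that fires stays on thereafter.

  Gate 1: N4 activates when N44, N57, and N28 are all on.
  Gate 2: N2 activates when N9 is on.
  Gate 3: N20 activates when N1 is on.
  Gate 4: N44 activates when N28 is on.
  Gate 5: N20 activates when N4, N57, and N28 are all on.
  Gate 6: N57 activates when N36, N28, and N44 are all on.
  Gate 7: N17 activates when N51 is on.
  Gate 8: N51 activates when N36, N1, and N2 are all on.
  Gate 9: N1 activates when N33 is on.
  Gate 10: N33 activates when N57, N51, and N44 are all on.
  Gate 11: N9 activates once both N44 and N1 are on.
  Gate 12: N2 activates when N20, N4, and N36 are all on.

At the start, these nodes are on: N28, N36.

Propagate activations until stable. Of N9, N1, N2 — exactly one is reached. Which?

N28 is on, so N44 activates (Gate 4).
N36, N28, and N44 are on, so N57 activates (Gate 6).
N44, N57, and N28 are on, so N4 activates (Gate 1).
Gate 5: N4, N57, and N28 on → N20 on.
Gate 12: N20, N4, and N36 on → N2 on.
N9 would need N44 and N1 (Gate 11), but N1 never turns on. N1 would need N33 (Gate 9), but N33 never turns on.

N2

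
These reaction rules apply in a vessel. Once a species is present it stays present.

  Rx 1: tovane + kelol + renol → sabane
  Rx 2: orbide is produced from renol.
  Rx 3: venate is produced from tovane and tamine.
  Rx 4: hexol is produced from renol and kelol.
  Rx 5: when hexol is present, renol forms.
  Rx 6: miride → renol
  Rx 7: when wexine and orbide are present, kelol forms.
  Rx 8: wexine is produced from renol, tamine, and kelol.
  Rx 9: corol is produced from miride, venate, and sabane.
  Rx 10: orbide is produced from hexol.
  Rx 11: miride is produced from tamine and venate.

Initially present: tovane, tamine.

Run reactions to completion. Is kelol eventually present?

No

kelol would need wexine and orbide (Rx 7), but wexine never forms.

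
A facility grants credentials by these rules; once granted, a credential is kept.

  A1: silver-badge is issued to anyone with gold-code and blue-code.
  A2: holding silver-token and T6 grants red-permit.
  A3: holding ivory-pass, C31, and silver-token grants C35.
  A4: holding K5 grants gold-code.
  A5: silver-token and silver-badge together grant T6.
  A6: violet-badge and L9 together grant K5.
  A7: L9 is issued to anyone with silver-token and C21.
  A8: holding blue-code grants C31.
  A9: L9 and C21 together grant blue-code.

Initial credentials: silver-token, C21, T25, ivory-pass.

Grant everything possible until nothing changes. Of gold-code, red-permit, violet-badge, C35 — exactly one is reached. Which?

Holding silver-token and C21 grants L9 (A7).
Holding L9 and C21 grants blue-code (A9).
Holding blue-code grants C31 (A8).
Holding ivory-pass, C31, and silver-token grants C35 (A3).
No rule produces violet-badge, and it is not given. red-permit would need silver-token and T6 (A2), but T6 is never granted. gold-code would need K5 (A4), but K5 is never granted.

C35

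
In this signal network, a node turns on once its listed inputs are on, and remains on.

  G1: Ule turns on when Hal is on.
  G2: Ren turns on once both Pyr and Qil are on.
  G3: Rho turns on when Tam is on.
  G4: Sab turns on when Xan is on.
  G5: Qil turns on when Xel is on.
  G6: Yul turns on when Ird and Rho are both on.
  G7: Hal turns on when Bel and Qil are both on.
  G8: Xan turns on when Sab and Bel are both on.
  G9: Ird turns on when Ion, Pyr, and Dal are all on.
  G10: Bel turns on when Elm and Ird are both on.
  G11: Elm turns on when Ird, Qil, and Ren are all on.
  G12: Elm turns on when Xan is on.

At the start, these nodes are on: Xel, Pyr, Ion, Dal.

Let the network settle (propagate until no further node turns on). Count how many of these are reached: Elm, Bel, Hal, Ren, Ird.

Xel is on, so Qil turns on (G5).
G9: Ion, Pyr, and Dal on → Ird on.
G2: Pyr and Qil on → Ren on.
G11: Ird, Qil, and Ren on → Elm on.
Elm and Ird are on, so Bel turns on (G10).
Bel and Qil are on, so Hal turns on (G7).
Elm: reached.
Bel: reached.
Hal: reached.
Ren: reached.
Ird: reached.
All 5 are reached.

5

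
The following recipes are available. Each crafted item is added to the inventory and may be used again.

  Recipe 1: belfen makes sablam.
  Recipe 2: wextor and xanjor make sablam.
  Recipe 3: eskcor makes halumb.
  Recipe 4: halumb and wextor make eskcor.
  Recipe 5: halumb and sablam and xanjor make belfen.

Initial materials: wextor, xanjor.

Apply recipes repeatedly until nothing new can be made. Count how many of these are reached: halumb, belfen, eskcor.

0

halumb would need eskcor (Recipe 3), but eskcor is never obtained.
belfen would need halumb, sablam, and xanjor (Recipe 5), but halumb is never obtained.
eskcor would need halumb and wextor (Recipe 4), but halumb is never obtained.
None of the 3 are reached.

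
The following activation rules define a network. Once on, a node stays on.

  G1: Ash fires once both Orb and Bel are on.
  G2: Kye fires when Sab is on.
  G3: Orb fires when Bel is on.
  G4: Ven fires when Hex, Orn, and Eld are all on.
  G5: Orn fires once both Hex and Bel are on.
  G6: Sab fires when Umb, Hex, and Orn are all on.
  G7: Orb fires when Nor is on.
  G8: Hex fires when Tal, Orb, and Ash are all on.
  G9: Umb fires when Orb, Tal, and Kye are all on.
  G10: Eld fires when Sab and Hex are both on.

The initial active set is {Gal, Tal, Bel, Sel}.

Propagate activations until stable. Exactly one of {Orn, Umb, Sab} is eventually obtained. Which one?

Orn

Bel is on, so Orb fires (G3).
Orb and Bel are on, so Ash fires (G1).
Tal, Orb, and Ash are on, so Hex fires (G8).
G5: Hex and Bel on → Orn on.
Sab would need Umb, Hex, and Orn (G6), but Umb never turns on. Umb would need Orb, Tal, and Kye (G9), but Kye never turns on.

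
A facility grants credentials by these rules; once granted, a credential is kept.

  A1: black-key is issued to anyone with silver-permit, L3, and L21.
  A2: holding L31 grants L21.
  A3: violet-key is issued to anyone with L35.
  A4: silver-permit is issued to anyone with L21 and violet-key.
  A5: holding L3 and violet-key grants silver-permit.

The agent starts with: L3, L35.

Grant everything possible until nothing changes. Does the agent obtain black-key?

black-key would need silver-permit, L3, and L21 (A1), but L21 is never granted.

No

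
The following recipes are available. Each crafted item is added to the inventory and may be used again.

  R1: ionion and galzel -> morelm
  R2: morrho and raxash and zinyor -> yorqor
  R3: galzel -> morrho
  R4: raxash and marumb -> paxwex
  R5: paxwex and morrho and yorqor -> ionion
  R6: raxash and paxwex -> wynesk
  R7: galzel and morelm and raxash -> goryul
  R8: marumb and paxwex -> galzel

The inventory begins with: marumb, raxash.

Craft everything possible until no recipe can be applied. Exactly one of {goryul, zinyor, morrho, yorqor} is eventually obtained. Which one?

Using R4, raxash and marumb make paxwex.
Using R8, marumb and paxwex make galzel.
Using R3, galzel makes morrho.
goryul would need galzel, morelm, and raxash (R7), but morelm is never obtained. No rule produces zinyor, and it is not given. yorqor would need morrho, raxash, and zinyor (R2), but zinyor is never obtained.

morrho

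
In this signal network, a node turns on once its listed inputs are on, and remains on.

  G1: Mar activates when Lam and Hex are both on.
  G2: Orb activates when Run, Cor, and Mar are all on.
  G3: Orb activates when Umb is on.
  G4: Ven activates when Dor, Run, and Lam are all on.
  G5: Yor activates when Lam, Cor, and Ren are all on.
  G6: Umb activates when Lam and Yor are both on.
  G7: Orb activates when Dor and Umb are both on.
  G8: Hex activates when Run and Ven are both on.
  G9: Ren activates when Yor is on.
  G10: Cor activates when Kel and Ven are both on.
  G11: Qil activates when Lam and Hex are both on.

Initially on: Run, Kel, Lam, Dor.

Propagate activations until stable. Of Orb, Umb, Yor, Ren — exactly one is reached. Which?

Dor, Run, and Lam are on, so Ven activates (G4).
Kel and Ven are on, so Cor activates (G10).
Run and Ven are on, so Hex activates (G8).
Lam and Hex are on, so Mar activates (G1).
Run, Cor, and Mar are on, so Orb activates (G2).
Ren would need Yor (G9), but Yor never turns on. Yor would need Lam, Cor, and Ren (G5), but Ren never turns on. Umb would need Lam and Yor (G6), but Yor never turns on.

Orb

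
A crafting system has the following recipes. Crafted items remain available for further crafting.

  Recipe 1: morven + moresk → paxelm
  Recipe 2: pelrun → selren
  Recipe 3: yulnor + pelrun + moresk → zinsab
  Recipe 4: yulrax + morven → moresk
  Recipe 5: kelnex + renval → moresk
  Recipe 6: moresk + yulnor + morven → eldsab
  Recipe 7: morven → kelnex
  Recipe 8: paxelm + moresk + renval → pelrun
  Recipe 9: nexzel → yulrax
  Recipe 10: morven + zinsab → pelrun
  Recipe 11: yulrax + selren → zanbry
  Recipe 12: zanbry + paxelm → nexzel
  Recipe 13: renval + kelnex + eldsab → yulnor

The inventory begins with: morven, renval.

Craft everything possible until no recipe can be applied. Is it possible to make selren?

Yes

Using Recipe 7, morven makes kelnex.
Using Recipe 5, kelnex and renval make moresk.
morven + moresk → paxelm (Recipe 1).
paxelm + moresk + renval → pelrun (Recipe 8).
pelrun → selren (Recipe 2).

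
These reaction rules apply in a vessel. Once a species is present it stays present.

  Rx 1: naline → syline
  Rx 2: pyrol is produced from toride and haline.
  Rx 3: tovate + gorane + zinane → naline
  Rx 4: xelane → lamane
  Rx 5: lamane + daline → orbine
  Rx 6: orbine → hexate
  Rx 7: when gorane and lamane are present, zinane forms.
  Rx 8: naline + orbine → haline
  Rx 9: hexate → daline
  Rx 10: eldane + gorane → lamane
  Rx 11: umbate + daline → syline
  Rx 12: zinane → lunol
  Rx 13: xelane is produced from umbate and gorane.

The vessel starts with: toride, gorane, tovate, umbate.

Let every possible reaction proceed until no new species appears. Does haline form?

haline would need naline and orbine (Rx 8), but orbine never forms.

No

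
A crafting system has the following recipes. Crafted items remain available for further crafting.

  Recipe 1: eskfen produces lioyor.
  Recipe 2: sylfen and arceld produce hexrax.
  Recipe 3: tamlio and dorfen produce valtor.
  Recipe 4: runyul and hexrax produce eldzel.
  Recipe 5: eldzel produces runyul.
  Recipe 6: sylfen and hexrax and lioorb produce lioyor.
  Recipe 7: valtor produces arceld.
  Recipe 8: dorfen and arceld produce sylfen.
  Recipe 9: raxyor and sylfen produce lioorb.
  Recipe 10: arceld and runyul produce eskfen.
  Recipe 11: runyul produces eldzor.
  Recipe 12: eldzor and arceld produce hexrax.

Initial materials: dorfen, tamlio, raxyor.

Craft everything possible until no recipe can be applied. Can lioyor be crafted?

Using Recipe 3, tamlio and dorfen make valtor.
Using Recipe 7, valtor makes arceld.
dorfen and arceld → sylfen (Recipe 8).
Using Recipe 2, sylfen and arceld make hexrax.
raxyor and sylfen → lioorb (Recipe 9).
sylfen and hexrax and lioorb → lioyor (Recipe 6).

Yes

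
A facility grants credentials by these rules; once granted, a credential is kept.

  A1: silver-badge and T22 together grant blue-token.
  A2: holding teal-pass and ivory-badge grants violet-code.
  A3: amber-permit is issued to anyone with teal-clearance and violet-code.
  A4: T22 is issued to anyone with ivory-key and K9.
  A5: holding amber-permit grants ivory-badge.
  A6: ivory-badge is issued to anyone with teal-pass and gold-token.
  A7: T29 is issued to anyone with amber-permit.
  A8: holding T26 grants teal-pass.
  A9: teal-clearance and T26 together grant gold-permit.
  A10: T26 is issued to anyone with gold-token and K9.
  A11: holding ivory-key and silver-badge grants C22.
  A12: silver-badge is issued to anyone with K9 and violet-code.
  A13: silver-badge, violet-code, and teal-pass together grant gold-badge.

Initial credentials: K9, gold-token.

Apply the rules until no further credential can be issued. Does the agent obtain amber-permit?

amber-permit would need teal-clearance and violet-code (A3), but teal-clearance is never granted.

No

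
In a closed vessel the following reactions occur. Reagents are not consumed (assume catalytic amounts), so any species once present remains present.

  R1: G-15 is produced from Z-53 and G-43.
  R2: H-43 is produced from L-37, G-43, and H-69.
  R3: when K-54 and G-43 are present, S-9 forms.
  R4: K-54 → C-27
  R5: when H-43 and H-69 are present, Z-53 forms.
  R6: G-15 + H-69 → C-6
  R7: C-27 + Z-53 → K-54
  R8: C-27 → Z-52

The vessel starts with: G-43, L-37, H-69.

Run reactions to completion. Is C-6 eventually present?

Yes

L-37, G-43, and H-69 present → H-43 forms (R2).
H-43 and H-69 present → Z-53 forms (R5).
Z-53 and G-43 present → G-15 forms (R1).
G-15 and H-69 present → C-6 forms (R6).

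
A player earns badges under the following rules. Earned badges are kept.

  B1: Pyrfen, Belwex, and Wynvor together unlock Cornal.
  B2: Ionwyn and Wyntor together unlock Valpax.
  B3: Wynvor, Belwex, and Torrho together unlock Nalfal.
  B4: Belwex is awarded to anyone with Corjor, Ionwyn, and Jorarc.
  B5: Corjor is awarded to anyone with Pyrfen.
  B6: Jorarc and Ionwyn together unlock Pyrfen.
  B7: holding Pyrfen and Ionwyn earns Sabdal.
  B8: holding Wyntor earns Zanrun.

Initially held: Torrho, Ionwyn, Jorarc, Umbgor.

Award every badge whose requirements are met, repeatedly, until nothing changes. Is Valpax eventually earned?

Valpax would need Ionwyn and Wyntor (B2), but Wyntor is never earned.

No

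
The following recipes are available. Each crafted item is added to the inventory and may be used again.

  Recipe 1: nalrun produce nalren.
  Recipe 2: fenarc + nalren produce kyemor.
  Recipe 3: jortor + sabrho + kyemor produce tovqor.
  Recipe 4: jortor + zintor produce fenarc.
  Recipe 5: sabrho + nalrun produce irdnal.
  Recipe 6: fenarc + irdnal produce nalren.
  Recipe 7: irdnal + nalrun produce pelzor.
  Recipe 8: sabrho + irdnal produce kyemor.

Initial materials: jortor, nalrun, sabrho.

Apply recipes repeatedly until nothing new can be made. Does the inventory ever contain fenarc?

fenarc would need jortor and zintor (Recipe 4), but zintor is never obtained.

No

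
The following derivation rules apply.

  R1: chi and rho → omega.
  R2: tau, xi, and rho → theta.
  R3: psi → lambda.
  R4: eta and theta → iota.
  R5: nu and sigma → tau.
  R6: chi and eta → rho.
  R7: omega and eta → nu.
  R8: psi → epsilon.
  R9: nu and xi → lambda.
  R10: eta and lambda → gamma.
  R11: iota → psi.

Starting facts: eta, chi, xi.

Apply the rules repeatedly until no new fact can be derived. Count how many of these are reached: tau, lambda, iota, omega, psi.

From chi and eta, R6 gives rho.
chi and rho hold, so omega follows (R1).
omega and eta hold, so nu follows (R7).
From nu and xi, R9 gives lambda.
tau would need nu and sigma (R5), but sigma is never established.
lambda: reached.
iota would need eta and theta (R4), but theta is never established.
omega: reached.
psi would need iota (R11), but iota is never established.
Reached: lambda and omega — 2 of the 5.

2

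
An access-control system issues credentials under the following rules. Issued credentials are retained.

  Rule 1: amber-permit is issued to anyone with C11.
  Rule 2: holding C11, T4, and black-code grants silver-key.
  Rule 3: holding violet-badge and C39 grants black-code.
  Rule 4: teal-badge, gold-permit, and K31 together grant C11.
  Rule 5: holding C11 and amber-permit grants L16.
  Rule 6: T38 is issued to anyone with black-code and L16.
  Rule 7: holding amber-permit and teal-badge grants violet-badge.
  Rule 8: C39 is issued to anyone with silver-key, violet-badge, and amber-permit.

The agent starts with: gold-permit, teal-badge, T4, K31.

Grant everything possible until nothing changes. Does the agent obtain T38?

T38 would need black-code and L16 (Rule 6), but black-code is never granted.

No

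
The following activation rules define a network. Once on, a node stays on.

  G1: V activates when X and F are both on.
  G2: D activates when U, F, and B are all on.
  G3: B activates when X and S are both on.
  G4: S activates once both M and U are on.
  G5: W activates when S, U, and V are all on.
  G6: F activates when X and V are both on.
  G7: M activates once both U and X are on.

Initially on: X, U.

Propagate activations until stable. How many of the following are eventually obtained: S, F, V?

U and X are on, so M activates (G7).
M and U are on, so S activates (G4).
S: reached.
F would need X and V (G6), but V never turns on.
V would need X and F (G1), but F never turns on.
Reached: S — 1 of the 3.

1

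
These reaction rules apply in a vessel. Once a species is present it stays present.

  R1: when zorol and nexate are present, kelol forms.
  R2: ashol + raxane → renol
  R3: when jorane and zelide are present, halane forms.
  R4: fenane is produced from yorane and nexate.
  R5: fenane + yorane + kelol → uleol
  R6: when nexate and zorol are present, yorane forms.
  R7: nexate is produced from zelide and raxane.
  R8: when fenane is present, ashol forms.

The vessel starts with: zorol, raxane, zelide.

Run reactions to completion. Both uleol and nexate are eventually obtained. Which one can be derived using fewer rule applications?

nexate: zelide and raxane present → nexate forms (R7). [1 rule application]
uleol: zelide and raxane present → nexate forms (R7). zorol and nexate present → kelol forms (R1). nexate and zorol present → yorane forms (R6). yorane and nexate present → fenane forms (R4). fenane, yorane, and kelol present → uleol forms (R5). [5 rule applications]
nexate needs fewer.

nexate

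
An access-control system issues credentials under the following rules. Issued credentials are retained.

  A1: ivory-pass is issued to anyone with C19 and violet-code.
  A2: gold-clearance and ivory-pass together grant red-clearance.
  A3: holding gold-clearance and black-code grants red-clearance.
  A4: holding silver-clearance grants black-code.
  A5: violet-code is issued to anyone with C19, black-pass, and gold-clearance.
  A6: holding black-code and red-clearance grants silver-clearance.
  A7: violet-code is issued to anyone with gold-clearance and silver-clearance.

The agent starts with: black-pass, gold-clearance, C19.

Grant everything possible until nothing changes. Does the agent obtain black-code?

black-code would need silver-clearance (A4), but silver-clearance is never granted.

No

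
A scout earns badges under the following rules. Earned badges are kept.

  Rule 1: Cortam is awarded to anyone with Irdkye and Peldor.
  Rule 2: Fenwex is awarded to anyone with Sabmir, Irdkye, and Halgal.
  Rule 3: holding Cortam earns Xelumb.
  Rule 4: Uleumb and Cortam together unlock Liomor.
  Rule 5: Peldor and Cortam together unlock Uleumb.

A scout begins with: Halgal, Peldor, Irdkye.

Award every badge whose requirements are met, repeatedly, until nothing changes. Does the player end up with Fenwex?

Fenwex would need Sabmir, Irdkye, and Halgal (Rule 2), but Sabmir is never earned.

No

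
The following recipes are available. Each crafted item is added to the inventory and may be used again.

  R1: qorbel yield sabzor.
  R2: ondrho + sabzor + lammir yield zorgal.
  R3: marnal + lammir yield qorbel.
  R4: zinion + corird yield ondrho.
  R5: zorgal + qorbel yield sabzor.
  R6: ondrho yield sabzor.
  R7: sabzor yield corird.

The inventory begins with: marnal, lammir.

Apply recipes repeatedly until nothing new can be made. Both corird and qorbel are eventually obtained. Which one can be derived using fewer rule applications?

qorbel: Using R3, marnal and lammir make qorbel. [1 rule application]
corird: marnal + lammir → qorbel (R3). qorbel → sabzor (R1). sabzor → corird (R7). [3 rule applications]
qorbel needs fewer.

qorbel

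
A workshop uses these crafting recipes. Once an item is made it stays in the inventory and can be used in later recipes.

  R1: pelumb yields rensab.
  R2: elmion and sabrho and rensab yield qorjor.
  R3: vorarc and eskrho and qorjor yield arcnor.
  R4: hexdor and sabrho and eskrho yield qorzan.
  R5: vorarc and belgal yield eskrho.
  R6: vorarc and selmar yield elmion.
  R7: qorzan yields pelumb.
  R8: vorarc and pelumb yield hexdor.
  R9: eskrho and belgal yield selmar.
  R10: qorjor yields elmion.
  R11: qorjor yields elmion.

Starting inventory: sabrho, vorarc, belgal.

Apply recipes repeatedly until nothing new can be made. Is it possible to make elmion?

Yes

Using R5, vorarc and belgal make eskrho.
Using R9, eskrho and belgal make selmar.
vorarc and selmar → elmion (R6).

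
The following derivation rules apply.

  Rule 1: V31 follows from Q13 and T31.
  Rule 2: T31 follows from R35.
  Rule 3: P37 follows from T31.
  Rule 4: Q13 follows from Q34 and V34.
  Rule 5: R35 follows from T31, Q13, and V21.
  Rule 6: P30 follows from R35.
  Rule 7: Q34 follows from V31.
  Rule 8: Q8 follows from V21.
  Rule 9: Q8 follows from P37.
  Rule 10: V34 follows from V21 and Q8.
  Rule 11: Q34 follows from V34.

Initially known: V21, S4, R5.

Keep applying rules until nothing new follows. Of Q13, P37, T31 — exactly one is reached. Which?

Q13

From V21, Rule 8 gives Q8.
V21 and Q8 hold, so V34 follows (Rule 10).
V34 holds, so Q34 follows (Rule 11).
From Q34 and V34, Rule 4 gives Q13.
T31 would need R35 (Rule 2), but R35 is never established. P37 would need T31 (Rule 3), but T31 is never established.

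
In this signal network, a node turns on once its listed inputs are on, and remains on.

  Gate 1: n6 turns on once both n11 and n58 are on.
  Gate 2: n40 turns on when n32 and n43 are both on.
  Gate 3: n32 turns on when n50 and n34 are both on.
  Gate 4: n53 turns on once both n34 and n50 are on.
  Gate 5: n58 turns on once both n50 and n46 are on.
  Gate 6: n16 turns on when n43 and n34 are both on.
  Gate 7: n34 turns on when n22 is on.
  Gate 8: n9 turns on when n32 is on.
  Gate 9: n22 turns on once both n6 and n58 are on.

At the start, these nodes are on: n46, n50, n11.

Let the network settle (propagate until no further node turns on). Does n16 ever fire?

n16 would need n43 and n34 (Gate 6), but n43 never turns on.

No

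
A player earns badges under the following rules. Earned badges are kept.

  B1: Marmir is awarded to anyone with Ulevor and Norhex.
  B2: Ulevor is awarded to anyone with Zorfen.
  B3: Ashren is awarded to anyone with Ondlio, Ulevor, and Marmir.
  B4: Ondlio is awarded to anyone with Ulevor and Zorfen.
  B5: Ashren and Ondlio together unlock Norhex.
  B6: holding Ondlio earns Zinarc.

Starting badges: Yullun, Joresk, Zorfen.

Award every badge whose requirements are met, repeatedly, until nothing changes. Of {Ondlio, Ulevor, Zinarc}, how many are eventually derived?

3

With Zorfen, Ulevor is earned (B2).
With Ulevor and Zorfen, Ondlio is earned (B4).
With Ondlio, Zinarc is earned (B6).
Ondlio: reached.
Ulevor: reached.
Zinarc: reached.
All 3 are reached.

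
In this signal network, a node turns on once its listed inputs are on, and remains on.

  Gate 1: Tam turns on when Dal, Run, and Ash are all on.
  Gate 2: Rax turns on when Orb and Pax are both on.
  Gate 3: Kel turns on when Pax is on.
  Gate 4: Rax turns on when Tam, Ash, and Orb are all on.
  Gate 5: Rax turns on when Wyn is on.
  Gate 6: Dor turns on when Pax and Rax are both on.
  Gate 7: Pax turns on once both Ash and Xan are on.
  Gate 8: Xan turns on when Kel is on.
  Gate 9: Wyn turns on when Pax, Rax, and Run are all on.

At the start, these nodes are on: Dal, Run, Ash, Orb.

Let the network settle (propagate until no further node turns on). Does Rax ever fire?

Yes

Dal, Run, and Ash are on, so Tam turns on (Gate 1).
Gate 4: Tam, Ash, and Orb on → Rax on.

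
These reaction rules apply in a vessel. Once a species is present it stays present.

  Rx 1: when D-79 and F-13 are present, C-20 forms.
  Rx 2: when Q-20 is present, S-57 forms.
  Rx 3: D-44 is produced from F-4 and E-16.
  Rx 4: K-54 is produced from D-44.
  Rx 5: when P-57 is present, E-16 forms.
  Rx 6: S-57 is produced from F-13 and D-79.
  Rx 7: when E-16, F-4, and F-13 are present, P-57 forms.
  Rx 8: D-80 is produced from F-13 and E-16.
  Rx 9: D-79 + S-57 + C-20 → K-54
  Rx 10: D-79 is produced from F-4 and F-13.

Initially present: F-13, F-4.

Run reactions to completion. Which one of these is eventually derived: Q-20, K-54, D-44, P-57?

F-4 and F-13 present → D-79 forms (Rx 10).
F-13 and D-79 present → S-57 forms (Rx 6).
D-79 and F-13 present → C-20 forms (Rx 1).
D-79, S-57, and C-20 present → K-54 forms (Rx 9).
D-44 would need F-4 and E-16 (Rx 3), but E-16 never forms. P-57 would need E-16, F-4, and F-13 (Rx 7), but E-16 never forms. No rule produces Q-20, and it is not given.

K-54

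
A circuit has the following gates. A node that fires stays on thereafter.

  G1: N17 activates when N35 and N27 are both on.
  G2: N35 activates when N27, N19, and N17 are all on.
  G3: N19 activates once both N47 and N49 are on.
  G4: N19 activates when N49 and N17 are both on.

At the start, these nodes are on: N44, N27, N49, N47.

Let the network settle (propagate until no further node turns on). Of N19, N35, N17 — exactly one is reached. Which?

N19

G3: N47 and N49 on → N19 on.
N17 would need N35 and N27 (G1), but N35 never turns on. N35 would need N27, N19, and N17 (G2), but N17 never turns on.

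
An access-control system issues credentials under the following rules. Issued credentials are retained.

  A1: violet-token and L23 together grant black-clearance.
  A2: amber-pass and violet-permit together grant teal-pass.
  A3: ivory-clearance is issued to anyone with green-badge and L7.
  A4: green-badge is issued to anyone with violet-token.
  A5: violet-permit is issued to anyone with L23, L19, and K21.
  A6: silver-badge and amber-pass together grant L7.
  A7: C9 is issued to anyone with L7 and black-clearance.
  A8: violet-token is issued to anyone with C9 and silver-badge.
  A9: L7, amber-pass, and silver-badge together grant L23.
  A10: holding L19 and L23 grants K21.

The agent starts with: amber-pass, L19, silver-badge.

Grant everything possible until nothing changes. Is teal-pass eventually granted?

Yes

Holding silver-badge and amber-pass grants L7 (A6).
Holding L7, amber-pass, and silver-badge grants L23 (A9).
Holding L19 and L23 grants K21 (A10).
Holding L23, L19, and K21 grants violet-permit (A5).
Holding amber-pass and violet-permit grants teal-pass (A2).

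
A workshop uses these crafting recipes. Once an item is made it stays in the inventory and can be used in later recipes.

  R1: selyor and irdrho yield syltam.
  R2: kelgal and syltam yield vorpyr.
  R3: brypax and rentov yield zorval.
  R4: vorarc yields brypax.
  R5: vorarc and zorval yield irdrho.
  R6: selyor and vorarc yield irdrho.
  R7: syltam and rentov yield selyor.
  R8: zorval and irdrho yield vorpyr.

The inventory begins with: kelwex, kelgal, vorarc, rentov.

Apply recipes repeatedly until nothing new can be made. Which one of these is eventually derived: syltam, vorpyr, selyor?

Using R4, vorarc makes brypax.
brypax and rentov → zorval (R3).
vorarc and zorval → irdrho (R5).
zorval and irdrho → vorpyr (R8).
syltam would need selyor and irdrho (R1), but selyor is never obtained. selyor would need syltam and rentov (R7), but syltam is never obtained.

vorpyr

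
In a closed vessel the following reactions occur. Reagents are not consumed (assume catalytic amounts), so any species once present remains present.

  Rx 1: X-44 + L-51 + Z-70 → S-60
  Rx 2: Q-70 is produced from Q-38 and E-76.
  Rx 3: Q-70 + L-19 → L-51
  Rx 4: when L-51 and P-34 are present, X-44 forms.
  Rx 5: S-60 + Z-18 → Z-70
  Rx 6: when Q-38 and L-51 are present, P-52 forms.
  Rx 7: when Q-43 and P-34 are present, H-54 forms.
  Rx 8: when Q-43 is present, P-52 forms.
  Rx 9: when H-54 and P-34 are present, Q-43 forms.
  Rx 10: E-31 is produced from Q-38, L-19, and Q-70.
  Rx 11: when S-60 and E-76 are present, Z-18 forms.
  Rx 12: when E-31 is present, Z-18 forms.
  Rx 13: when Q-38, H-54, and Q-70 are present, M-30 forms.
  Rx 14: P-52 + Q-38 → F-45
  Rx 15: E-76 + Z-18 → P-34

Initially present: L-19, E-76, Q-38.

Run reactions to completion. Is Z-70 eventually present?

Z-70 would need S-60 and Z-18 (Rx 5), but S-60 never forms.

No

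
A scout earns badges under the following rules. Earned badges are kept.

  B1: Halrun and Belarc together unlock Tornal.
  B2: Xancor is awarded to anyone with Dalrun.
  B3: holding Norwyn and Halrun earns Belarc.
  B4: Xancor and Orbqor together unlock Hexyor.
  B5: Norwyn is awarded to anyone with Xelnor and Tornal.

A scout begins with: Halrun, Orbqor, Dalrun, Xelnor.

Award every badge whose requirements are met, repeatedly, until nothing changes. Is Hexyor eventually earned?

With Dalrun, Xancor is earned (B2).
With Xancor and Orbqor, Hexyor is earned (B4).

Yes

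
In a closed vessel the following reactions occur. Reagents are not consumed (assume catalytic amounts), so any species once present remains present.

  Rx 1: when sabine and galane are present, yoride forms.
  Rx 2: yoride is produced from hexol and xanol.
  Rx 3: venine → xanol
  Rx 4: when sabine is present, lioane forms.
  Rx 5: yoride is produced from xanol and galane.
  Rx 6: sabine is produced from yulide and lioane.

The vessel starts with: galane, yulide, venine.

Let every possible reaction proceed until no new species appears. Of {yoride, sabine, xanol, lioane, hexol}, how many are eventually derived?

2

venine present → xanol forms (Rx 3).
xanol and galane present → yoride forms (Rx 5).
yoride: reached.
sabine would need yulide and lioane (Rx 6), but lioane never forms.
xanol: reached.
lioane would need sabine (Rx 4), but sabine never forms.
No rule produces hexol, and it is not given.
Reached: yoride and xanol — 2 of the 5.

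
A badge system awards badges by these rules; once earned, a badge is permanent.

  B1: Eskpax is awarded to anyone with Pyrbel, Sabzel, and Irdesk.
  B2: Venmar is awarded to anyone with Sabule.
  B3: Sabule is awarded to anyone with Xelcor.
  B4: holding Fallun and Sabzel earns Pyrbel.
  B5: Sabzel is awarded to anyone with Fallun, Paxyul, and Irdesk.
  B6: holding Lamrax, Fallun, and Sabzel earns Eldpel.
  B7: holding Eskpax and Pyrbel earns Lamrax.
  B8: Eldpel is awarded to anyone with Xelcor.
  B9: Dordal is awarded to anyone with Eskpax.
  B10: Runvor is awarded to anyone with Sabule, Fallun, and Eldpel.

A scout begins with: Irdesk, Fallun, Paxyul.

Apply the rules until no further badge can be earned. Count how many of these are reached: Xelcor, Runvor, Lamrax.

1

With Fallun, Paxyul, and Irdesk, Sabzel is earned (B5).
With Fallun and Sabzel, Pyrbel is earned (B4).
With Pyrbel, Sabzel, and Irdesk, Eskpax is earned (B1).
With Eskpax and Pyrbel, Lamrax is earned (B7).
No rule produces Xelcor, and it is not given.
Runvor would need Sabule, Fallun, and Eldpel (B10), but Sabule is never earned.
Lamrax: reached.
Reached: Lamrax — 1 of the 3.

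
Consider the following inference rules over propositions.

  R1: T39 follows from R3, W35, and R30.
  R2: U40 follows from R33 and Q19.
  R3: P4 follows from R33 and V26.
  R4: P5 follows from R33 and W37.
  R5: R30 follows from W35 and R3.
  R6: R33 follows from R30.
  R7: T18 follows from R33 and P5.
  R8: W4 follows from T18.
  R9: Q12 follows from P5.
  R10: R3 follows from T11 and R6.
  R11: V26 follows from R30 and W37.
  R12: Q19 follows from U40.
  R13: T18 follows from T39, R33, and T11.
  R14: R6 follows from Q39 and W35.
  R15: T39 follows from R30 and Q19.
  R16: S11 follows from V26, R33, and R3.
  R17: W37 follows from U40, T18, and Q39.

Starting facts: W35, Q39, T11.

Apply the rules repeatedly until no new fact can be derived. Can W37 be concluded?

No

W37 would need U40, T18, and Q39 (R17), but U40 is never established.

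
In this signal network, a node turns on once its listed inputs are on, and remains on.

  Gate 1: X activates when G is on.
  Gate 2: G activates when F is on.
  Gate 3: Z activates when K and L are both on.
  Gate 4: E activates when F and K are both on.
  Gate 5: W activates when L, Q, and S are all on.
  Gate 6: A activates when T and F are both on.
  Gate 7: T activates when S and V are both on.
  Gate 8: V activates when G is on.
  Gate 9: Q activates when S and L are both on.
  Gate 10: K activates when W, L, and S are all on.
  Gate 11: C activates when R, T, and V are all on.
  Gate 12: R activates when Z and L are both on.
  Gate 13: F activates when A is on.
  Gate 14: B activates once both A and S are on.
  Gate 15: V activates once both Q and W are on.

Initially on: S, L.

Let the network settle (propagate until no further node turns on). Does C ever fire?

Gate 9: S and L on → Q on.
L, Q, and S are on, so W activates (Gate 5).
Gate 15: Q and W on → V on.
Gate 10: W, L, and S on → K on.
Gate 7: S and V on → T on.
Gate 3: K and L on → Z on.
Gate 12: Z and L on → R on.
Gate 11: R, T, and V on → C on.

Yes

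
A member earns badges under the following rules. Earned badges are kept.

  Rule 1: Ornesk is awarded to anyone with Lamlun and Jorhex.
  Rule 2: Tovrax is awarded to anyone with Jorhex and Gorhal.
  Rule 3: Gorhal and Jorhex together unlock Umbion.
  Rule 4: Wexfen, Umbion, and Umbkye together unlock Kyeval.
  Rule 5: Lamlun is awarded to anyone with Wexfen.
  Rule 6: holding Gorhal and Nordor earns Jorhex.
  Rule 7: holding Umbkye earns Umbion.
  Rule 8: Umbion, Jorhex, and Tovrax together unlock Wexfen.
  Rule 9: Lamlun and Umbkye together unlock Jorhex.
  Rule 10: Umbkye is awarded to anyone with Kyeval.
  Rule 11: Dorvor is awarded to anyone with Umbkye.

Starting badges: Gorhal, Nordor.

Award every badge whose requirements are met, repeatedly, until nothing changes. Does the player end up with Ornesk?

With Gorhal and Nordor, Jorhex is earned (Rule 6).
With Jorhex and Gorhal, Tovrax is earned (Rule 2).
With Gorhal and Jorhex, Umbion is earned (Rule 3).
With Umbion, Jorhex, and Tovrax, Wexfen is earned (Rule 8).
With Wexfen, Lamlun is earned (Rule 5).
With Lamlun and Jorhex, Ornesk is earned (Rule 1).

Yes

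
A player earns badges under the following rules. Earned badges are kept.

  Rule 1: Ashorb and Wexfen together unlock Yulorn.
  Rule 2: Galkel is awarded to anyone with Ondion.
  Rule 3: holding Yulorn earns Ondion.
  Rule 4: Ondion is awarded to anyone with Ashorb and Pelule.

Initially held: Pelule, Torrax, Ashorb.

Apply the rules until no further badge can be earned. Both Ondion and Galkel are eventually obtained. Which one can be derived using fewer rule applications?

Ondion: With Ashorb and Pelule, Ondion is earned (Rule 4). [1 rule application]
Galkel: With Ashorb and Pelule, Ondion is earned (Rule 4). With Ondion, Galkel is earned (Rule 2). [2 rule applications]
Ondion needs fewer.

Ondion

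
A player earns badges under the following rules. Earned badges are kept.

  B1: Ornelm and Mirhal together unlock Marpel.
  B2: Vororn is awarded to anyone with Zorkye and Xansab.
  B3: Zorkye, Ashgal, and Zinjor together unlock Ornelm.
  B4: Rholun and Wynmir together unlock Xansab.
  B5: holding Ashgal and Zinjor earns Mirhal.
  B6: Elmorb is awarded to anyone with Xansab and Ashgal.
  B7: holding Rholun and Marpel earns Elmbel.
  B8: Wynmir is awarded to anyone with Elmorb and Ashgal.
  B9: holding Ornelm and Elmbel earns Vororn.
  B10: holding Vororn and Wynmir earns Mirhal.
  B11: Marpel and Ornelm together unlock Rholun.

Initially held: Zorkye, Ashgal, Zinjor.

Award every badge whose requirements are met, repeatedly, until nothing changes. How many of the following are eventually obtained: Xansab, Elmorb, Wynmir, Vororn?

1

With Zorkye, Ashgal, and Zinjor, Ornelm is earned (B3).
With Ashgal and Zinjor, Mirhal is earned (B5).
With Ornelm and Mirhal, Marpel is earned (B1).
With Marpel and Ornelm, Rholun is earned (B11).
With Rholun and Marpel, Elmbel is earned (B7).
With Ornelm and Elmbel, Vororn is earned (B9).
Xansab would need Rholun and Wynmir (B4), but Wynmir is never earned.
Elmorb would need Xansab and Ashgal (B6), but Xansab is never earned.
Wynmir would need Elmorb and Ashgal (B8), but Elmorb is never earned.
Vororn: reached.
Reached: Vororn — 1 of the 4.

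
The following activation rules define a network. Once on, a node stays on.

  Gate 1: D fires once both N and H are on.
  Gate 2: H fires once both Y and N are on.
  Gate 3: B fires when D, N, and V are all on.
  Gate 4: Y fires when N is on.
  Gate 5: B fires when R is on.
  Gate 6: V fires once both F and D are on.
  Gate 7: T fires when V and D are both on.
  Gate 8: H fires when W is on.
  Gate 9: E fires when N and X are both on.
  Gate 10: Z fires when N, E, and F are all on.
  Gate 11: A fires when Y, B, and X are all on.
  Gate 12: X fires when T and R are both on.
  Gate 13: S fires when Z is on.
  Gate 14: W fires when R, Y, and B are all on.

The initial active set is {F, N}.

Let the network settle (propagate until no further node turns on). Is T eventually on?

N is on, so Y fires (Gate 4).
Gate 2: Y and N on → H on.
Gate 1: N and H on → D on.
Gate 6: F and D on → V on.
Gate 7: V and D on → T on.

Yes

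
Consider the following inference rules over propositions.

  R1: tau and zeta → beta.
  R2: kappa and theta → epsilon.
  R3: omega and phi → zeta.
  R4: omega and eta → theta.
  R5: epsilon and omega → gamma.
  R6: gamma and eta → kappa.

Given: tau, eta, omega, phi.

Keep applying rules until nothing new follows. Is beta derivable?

Yes

From omega and phi, R3 gives zeta.
tau and zeta hold, so beta follows (R1).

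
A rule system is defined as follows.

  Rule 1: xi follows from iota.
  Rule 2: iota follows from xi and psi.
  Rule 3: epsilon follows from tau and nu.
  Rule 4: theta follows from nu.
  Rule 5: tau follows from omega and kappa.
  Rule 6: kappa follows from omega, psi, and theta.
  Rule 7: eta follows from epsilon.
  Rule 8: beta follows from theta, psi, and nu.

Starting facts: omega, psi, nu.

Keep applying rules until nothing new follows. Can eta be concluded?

nu holds, so theta follows (Rule 4).
From omega, psi, and theta, Rule 6 gives kappa.
From omega and kappa, Rule 5 gives tau.
tau and nu hold, so epsilon follows (Rule 3).
From epsilon, Rule 7 gives eta.

Yes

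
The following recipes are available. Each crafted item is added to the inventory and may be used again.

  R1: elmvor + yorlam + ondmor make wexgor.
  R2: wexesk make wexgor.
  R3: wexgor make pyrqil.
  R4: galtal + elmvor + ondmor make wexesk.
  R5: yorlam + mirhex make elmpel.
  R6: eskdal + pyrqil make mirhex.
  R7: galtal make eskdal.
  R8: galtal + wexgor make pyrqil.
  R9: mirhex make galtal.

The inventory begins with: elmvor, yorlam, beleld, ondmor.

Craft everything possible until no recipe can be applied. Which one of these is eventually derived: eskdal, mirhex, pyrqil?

Using R1, elmvor, yorlam, and ondmor make wexgor.
wexgor → pyrqil (R3).
mirhex would need eskdal and pyrqil (R6), but eskdal is never obtained. eskdal would need galtal (R7), but galtal is never obtained.

pyrqil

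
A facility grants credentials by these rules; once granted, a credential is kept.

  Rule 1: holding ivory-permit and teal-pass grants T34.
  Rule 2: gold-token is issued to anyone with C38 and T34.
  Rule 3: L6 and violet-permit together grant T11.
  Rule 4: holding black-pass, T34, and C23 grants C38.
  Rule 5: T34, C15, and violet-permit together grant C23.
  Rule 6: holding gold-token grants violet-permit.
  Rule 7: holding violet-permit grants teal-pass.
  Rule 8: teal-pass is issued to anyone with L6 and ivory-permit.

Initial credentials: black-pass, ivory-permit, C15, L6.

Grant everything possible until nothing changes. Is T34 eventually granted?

Yes

Holding L6 and ivory-permit grants teal-pass (Rule 8).
Holding ivory-permit and teal-pass grants T34 (Rule 1).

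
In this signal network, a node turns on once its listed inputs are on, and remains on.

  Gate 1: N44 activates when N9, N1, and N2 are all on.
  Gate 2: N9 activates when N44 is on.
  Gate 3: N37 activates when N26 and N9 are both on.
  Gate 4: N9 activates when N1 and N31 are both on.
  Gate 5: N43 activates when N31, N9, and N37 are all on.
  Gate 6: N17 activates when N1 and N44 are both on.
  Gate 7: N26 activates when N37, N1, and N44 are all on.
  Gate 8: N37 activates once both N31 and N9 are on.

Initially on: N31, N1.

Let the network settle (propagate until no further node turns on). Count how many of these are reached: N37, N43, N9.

3

N1 and N31 are on, so N9 activates (Gate 4).
Gate 8: N31 and N9 on → N37 on.
Gate 5: N31, N9, and N37 on → N43 on.
N37: reached.
N43: reached.
N9: reached.
All 3 are reached.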